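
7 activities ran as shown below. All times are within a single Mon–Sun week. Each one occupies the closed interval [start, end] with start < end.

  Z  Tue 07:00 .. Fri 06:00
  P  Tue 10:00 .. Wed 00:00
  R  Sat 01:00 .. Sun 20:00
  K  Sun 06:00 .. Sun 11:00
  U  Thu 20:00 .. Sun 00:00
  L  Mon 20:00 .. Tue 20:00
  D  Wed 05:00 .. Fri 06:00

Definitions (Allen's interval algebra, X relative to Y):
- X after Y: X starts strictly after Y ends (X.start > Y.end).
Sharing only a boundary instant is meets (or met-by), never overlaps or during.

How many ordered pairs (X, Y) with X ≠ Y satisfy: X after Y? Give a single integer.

Checking all 42 ordered pairs for relation 'after'; matching pairs in alphabetical order:
(D, L): D after L ✓
(D, P): D after P ✓
(K, D): K after D ✓
(K, L): K after L ✓
(K, P): K after P ✓
(K, U): K after U ✓
(K, Z): K after Z ✓
(R, D): R after D ✓
(R, L): R after L ✓
(R, P): R after P ✓
(R, Z): R after Z ✓
(U, L): U after L ✓
(U, P): U after P ✓
Count: 13.

13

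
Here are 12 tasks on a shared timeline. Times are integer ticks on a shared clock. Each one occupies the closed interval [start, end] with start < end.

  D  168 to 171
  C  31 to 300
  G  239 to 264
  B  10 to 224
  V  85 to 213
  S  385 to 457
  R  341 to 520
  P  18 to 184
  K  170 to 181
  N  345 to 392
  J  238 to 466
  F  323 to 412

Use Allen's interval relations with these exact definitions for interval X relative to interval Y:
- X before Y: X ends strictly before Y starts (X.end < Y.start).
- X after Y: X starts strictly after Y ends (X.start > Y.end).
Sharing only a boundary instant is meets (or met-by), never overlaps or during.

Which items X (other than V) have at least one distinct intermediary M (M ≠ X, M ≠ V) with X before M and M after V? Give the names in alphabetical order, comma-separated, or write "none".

Target V = [85, 213].
Intermediaries M with M after V: F, G, J, N, R, S.
Via F — items with X before F: B, C, D, G, K, P.
Via G — items with X before G: B, D, K, P.
Via J — items with X before J: B, D, K, P.
Via N — items with X before N: B, C, D, G, K, P.
Via R — items with X before R: B, C, D, G, K, P.
Via S — items with X before S: B, C, D, G, K, P.
Union: B, C, D, G, K, P.

B, C, D, G, K, P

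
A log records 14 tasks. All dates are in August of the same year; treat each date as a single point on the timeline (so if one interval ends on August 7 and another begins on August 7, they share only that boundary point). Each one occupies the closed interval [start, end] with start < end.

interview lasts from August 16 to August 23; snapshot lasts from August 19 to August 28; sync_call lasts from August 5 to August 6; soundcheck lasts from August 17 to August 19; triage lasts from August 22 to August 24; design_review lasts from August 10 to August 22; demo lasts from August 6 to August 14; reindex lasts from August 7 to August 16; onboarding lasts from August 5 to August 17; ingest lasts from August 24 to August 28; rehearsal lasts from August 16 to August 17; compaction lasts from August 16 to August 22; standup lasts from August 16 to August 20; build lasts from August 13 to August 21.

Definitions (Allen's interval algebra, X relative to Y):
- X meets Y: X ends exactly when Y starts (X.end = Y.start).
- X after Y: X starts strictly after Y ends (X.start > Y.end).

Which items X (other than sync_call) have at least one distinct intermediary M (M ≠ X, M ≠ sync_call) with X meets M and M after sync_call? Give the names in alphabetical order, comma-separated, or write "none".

compaction, design_review, onboarding, rehearsal, reindex, soundcheck, triage

Target sync_call = [August 5, August 6].
Intermediaries M with M after sync_call: build, compaction, design_review, ingest, interview, rehearsal, reindex, snapshot, soundcheck, standup, triage.
Via build — items with X meets build: none.
Via compaction — items with X meets compaction: reindex.
Via design_review — items with X meets design_review: none.
Via ingest — items with X meets ingest: triage.
Via interview — items with X meets interview: reindex.
Via rehearsal — items with X meets rehearsal: reindex.
Via reindex — items with X meets reindex: none.
Via snapshot — items with X meets snapshot: soundcheck.
Via soundcheck — items with X meets soundcheck: onboarding, rehearsal.
Via standup — items with X meets standup: reindex.
Via triage — items with X meets triage: compaction, design_review.
Union: compaction, design_review, onboarding, rehearsal, reindex, soundcheck, triage.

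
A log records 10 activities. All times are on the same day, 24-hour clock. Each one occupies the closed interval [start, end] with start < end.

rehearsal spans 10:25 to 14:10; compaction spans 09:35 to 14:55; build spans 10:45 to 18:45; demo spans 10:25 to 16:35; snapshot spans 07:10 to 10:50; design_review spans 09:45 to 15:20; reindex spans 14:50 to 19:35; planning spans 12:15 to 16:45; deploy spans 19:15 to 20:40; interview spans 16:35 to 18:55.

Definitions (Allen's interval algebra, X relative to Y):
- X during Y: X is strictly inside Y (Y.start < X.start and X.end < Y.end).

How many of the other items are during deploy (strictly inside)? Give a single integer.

0

Target deploy = [19:15, 20:40].
build [10:45, 18:45] → before → no.
compaction [09:35, 14:55] → before → no.
demo [10:25, 16:35] → before → no.
design_review [09:45, 15:20] → before → no.
interview [16:35, 18:55] → before → no.
planning [12:15, 16:45] → before → no.
rehearsal [10:25, 14:10] → before → no.
reindex [14:50, 19:35] → overlaps → no.
snapshot [07:10, 10:50] → before → no.
Total: 0.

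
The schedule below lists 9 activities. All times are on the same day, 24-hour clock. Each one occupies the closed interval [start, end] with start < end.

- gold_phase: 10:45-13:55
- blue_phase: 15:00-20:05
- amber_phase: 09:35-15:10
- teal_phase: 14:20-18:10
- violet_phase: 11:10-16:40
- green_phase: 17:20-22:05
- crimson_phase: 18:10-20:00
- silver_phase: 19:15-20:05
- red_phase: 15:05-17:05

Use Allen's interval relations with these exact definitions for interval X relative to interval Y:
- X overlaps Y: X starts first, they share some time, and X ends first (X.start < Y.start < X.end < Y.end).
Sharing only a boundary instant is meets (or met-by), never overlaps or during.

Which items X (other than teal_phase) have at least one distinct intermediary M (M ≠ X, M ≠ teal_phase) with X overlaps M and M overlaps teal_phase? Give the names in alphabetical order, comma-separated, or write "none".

Target teal_phase = [14:20, 18:10].
Intermediaries M with M overlaps teal_phase: amber_phase, violet_phase.
Via amber_phase — items with X overlaps amber_phase: none.
Via violet_phase — items with X overlaps violet_phase: amber_phase, gold_phase.
Union: amber_phase, gold_phase.

amber_phase, gold_phase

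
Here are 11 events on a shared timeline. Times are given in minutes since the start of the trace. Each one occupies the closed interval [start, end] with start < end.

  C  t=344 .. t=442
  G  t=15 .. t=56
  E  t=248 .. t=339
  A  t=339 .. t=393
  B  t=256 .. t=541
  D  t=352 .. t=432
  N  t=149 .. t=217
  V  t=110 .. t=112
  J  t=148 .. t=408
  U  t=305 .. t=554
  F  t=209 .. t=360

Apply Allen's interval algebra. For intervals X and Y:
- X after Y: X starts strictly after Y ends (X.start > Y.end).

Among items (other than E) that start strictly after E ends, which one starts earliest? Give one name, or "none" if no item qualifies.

C

Target E = [t=248, t=339].
A [t=339, t=393] → met-by → excluded.
B [t=256, t=541] → overlapped-by → excluded.
C [t=344, t=442] → after → candidate.
D [t=352, t=432] → after → candidate.
F [t=209, t=360] → contains → excluded.
G [t=15, t=56] → before → excluded.
J [t=148, t=408] → contains → excluded.
N [t=149, t=217] → before → excluded.
U [t=305, t=554] → overlapped-by → excluded.
V [t=110, t=112] → before → excluded.
Among candidates, earliest start is t=344 → C.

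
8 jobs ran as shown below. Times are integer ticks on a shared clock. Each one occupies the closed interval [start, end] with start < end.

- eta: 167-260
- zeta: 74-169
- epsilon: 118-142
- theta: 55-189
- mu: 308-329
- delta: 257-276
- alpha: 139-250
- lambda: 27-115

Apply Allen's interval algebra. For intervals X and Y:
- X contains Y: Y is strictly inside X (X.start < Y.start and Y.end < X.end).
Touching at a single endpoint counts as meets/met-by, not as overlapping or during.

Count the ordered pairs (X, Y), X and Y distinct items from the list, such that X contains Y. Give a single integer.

3

Checking all 56 ordered pairs for relation 'contains'; matching pairs in alphabetical order:
(theta, epsilon): theta contains epsilon ✓
(theta, zeta): theta contains zeta ✓
(zeta, epsilon): zeta contains epsilon ✓
Count: 3.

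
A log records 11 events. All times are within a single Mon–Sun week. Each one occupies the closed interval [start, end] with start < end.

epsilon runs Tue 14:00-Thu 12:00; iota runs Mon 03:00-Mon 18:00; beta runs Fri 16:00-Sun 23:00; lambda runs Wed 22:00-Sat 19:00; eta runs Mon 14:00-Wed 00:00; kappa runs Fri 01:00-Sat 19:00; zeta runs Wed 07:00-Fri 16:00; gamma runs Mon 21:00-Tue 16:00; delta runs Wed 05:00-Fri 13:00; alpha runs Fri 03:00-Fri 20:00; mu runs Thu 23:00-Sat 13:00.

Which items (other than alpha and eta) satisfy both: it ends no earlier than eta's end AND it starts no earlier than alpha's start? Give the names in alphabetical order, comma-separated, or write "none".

beta

Conditions: its end is no earlier than eta's end (X.end >= Wed 00:00) AND its start is no earlier than alpha's start (X.start >= Fri 03:00).
beta: end Sun 23:00 >= Wed 00:00? ✓; start Fri 16:00 >= Fri 03:00? ✓ → yes.
delta: end Fri 13:00 >= Wed 00:00? ✓; start Wed 05:00 >= Fri 03:00? ✗ → no.
epsilon: end Thu 12:00 >= Wed 00:00? ✓; start Tue 14:00 >= Fri 03:00? ✗ → no.
gamma: end Tue 16:00 >= Wed 00:00? ✗; start Mon 21:00 >= Fri 03:00? ✗ → no.
iota: end Mon 18:00 >= Wed 00:00? ✗; start Mon 03:00 >= Fri 03:00? ✗ → no.
kappa: end Sat 19:00 >= Wed 00:00? ✓; start Fri 01:00 >= Fri 03:00? ✗ → no.
lambda: end Sat 19:00 >= Wed 00:00? ✓; start Wed 22:00 >= Fri 03:00? ✗ → no.
mu: end Sat 13:00 >= Wed 00:00? ✓; start Thu 23:00 >= Fri 03:00? ✗ → no.
zeta: end Fri 16:00 >= Wed 00:00? ✓; start Wed 07:00 >= Fri 03:00? ✗ → no.
Result: beta.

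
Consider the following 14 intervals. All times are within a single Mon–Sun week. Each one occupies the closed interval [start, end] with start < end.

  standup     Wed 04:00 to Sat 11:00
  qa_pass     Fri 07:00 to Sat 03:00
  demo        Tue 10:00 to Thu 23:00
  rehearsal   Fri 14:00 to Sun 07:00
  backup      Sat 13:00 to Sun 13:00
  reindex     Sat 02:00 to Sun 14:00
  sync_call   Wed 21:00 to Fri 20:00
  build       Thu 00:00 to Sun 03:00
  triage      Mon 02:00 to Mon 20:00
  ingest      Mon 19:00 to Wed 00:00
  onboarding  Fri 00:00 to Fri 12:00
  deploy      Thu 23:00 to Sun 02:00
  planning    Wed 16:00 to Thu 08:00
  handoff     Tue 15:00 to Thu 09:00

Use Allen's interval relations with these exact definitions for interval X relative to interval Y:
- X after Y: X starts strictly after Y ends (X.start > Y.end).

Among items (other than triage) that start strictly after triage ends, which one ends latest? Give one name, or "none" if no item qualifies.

reindex

Target triage = [Mon 02:00, Mon 20:00].
backup [Sat 13:00, Sun 13:00] → after → candidate.
build [Thu 00:00, Sun 03:00] → after → candidate.
demo [Tue 10:00, Thu 23:00] → after → candidate.
deploy [Thu 23:00, Sun 02:00] → after → candidate.
handoff [Tue 15:00, Thu 09:00] → after → candidate.
ingest [Mon 19:00, Wed 00:00] → overlapped-by → excluded.
onboarding [Fri 00:00, Fri 12:00] → after → candidate.
planning [Wed 16:00, Thu 08:00] → after → candidate.
qa_pass [Fri 07:00, Sat 03:00] → after → candidate.
rehearsal [Fri 14:00, Sun 07:00] → after → candidate.
reindex [Sat 02:00, Sun 14:00] → after → candidate.
standup [Wed 04:00, Sat 11:00] → after → candidate.
sync_call [Wed 21:00, Fri 20:00] → after → candidate.
Among candidates, latest end is Sun 14:00 → reindex.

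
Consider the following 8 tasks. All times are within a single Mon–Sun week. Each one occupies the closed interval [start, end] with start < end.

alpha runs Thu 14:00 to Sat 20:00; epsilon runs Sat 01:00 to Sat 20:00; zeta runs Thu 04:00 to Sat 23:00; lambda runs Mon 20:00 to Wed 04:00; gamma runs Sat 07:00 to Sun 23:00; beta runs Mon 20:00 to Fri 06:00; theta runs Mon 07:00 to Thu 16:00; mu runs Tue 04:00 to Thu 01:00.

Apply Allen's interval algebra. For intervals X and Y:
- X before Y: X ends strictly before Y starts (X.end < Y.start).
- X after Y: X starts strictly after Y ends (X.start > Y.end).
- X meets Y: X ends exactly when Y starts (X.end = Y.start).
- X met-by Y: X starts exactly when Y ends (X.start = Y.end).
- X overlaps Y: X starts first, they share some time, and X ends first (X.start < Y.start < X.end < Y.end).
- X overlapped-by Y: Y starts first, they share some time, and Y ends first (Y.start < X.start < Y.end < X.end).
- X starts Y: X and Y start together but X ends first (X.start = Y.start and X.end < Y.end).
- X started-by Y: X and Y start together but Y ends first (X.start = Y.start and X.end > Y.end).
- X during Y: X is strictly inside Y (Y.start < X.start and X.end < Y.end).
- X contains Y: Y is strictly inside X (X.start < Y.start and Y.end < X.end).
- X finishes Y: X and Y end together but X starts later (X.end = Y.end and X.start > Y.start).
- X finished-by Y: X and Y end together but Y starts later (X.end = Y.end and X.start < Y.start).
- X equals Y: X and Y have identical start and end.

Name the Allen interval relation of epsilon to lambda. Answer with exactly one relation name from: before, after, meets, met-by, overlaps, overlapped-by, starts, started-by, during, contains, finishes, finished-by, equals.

epsilon = [Sat 01:00, Sat 20:00]; lambda = [Mon 20:00, Wed 04:00].
Compare endpoints: epsilon.start > lambda.start, epsilon.start > lambda.end, epsilon.end > lambda.start, epsilon.end > lambda.end.
That pattern is 'after'.

after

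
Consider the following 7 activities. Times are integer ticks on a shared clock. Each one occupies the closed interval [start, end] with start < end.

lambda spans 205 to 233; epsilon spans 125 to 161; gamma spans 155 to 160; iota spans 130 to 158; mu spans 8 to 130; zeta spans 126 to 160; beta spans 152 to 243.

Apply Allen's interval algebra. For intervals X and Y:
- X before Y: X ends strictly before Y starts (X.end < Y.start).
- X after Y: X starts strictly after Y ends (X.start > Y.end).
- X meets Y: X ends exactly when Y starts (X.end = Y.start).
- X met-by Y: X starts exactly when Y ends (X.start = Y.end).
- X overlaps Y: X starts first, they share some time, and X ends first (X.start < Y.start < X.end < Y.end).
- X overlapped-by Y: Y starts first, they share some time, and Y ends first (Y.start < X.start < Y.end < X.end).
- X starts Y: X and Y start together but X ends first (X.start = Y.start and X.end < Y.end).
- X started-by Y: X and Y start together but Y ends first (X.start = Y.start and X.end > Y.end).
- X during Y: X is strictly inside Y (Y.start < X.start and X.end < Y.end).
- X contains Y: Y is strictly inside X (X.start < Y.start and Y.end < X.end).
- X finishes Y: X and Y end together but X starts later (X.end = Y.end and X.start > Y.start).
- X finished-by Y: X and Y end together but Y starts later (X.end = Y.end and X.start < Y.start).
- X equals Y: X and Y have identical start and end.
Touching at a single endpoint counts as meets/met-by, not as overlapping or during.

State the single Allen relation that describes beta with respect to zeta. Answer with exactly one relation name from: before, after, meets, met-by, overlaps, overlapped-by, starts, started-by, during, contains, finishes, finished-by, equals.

beta = [152, 243]; zeta = [126, 160].
Compare endpoints: beta.start > zeta.start, beta.start < zeta.end, beta.end > zeta.start, beta.end > zeta.end.
That pattern is 'overlapped-by'.

overlapped-by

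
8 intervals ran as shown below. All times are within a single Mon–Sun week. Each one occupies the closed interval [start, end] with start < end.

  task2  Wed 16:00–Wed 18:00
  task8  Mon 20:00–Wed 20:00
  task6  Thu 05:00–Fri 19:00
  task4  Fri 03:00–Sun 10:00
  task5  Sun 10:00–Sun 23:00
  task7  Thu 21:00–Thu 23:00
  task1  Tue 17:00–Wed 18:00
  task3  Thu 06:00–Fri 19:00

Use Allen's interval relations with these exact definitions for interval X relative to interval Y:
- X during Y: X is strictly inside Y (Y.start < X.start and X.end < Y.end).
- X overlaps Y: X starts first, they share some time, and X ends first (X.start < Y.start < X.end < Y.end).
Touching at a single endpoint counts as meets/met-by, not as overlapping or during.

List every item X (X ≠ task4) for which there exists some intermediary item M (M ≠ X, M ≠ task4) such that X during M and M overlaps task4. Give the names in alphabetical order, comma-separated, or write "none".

Target task4 = [Fri 03:00, Sun 10:00].
Intermediaries M with M overlaps task4: task3, task6.
Via task3 — items with X during task3: task7.
Via task6 — items with X during task6: task7.
Union: task7.

task7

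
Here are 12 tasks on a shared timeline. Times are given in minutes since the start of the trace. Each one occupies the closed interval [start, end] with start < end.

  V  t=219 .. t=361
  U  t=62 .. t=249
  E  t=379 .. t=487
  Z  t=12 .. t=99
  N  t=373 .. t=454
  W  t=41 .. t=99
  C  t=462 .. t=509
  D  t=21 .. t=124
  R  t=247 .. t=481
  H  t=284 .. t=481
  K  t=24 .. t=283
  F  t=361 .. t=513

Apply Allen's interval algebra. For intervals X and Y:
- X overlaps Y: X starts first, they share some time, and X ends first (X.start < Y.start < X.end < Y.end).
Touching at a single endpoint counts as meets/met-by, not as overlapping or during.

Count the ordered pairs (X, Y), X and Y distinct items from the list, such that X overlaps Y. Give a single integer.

Checking all 132 ordered pairs for relation 'overlaps'; matching pairs in alphabetical order:
(D, K): D overlaps K ✓
(D, U): D overlaps U ✓
(E, C): E overlaps C ✓
(H, C): H overlaps C ✓
(H, E): H overlaps E ✓
(H, F): H overlaps F ✓
(K, R): K overlaps R ✓
(K, V): K overlaps V ✓
(N, E): N overlaps E ✓
(R, C): R overlaps C ✓
(R, E): R overlaps E ✓
(R, F): R overlaps F ✓
(U, R): U overlaps R ✓
(U, V): U overlaps V ✓
(V, H): V overlaps H ✓
(V, R): V overlaps R ✓
(W, U): W overlaps U ✓
(Z, D): Z overlaps D ✓
(Z, K): Z overlaps K ✓
(Z, U): Z overlaps U ✓
Count: 20.

20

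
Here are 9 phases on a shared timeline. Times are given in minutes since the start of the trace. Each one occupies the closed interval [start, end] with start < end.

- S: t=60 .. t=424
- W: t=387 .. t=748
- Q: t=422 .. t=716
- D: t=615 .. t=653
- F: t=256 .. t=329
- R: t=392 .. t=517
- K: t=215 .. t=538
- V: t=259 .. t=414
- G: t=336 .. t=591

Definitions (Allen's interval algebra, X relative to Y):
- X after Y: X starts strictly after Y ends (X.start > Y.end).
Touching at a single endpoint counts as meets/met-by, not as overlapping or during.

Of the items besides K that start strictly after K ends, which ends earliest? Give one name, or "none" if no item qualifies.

Target K = [t=215, t=538].
D [t=615, t=653] → after → candidate.
F [t=256, t=329] → during → excluded.
G [t=336, t=591] → overlapped-by → excluded.
Q [t=422, t=716] → overlapped-by → excluded.
R [t=392, t=517] → during → excluded.
S [t=60, t=424] → overlaps → excluded.
V [t=259, t=414] → during → excluded.
W [t=387, t=748] → overlapped-by → excluded.
Among candidates, earliest end is t=653 → D.

D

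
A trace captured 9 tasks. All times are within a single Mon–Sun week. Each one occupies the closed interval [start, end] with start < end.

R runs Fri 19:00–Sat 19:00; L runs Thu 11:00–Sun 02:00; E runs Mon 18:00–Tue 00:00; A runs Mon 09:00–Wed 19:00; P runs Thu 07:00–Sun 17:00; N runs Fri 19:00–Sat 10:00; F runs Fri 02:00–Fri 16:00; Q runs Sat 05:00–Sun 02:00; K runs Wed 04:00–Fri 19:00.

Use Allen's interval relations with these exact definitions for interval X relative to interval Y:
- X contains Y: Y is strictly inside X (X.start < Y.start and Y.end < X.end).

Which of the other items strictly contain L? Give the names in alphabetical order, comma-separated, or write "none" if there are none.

Target L = [Thu 11:00, Sun 02:00].
A [Mon 09:00, Wed 19:00] → before → no.
E [Mon 18:00, Tue 00:00] → before → no.
F [Fri 02:00, Fri 16:00] → during → no.
K [Wed 04:00, Fri 19:00] → overlaps → no.
N [Fri 19:00, Sat 10:00] → during → no.
P [Thu 07:00, Sun 17:00] → contains → yes.
Q [Sat 05:00, Sun 02:00] → finishes → no.
R [Fri 19:00, Sat 19:00] → during → no.
Result: P.

P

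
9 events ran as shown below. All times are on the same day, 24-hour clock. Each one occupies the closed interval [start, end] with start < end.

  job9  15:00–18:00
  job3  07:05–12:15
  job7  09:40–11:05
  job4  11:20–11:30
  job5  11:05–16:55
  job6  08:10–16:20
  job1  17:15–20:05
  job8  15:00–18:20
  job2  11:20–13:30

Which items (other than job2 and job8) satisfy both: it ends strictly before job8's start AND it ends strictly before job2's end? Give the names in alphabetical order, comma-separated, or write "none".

Conditions: its end is strictly before job8's start (X.end < 15:00) AND its end is strictly before job2's end (X.end < 13:30).
job1: end 20:05 < 15:00? ✗; end 20:05 < 13:30? ✗ → no.
job3: end 12:15 < 15:00? ✓; end 12:15 < 13:30? ✓ → yes.
job4: end 11:30 < 15:00? ✓; end 11:30 < 13:30? ✓ → yes.
job5: end 16:55 < 15:00? ✗; end 16:55 < 13:30? ✗ → no.
job6: end 16:20 < 15:00? ✗; end 16:20 < 13:30? ✗ → no.
job7: end 11:05 < 15:00? ✓; end 11:05 < 13:30? ✓ → yes.
job9: end 18:00 < 15:00? ✗; end 18:00 < 13:30? ✗ → no.
Result: job3, job4, job7.

job3, job4, job7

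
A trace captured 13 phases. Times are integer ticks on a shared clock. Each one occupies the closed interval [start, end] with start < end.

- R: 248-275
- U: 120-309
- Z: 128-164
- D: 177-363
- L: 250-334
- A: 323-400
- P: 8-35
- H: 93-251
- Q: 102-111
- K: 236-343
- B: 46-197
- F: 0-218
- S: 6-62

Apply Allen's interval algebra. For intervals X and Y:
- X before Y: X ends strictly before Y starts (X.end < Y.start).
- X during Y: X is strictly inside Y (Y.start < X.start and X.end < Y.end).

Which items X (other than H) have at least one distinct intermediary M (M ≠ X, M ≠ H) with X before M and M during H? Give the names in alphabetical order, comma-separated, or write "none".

P, Q, S

Target H = [93, 251].
Intermediaries M with M during H: Q, Z.
Via Q — items with X before Q: P, S.
Via Z — items with X before Z: P, Q, S.
Union: P, Q, S.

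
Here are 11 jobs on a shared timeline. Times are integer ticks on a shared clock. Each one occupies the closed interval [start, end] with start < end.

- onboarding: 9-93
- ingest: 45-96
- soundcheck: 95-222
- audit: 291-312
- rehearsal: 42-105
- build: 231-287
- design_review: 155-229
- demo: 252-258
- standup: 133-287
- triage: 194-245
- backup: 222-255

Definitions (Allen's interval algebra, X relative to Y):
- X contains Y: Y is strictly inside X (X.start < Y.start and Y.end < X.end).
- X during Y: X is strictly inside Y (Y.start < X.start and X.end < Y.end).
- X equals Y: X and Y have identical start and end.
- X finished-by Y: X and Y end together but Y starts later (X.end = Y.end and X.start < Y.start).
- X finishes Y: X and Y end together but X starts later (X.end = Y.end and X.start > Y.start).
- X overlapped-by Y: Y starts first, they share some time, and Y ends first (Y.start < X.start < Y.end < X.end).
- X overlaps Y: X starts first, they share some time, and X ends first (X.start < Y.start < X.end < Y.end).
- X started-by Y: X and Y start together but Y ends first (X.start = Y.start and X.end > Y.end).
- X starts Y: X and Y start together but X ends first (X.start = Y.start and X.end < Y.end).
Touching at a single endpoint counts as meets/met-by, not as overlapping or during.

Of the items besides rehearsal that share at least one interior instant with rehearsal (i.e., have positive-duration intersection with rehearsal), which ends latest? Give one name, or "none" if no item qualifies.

soundcheck

Target rehearsal = [42, 105].
audit [291, 312] → after → excluded.
backup [222, 255] → after → excluded.
build [231, 287] → after → excluded.
demo [252, 258] → after → excluded.
design_review [155, 229] → after → excluded.
ingest [45, 96] → during → candidate.
onboarding [9, 93] → overlaps → candidate.
soundcheck [95, 222] → overlapped-by → candidate.
standup [133, 287] → after → excluded.
triage [194, 245] → after → excluded.
Among candidates, latest end is 222 → soundcheck.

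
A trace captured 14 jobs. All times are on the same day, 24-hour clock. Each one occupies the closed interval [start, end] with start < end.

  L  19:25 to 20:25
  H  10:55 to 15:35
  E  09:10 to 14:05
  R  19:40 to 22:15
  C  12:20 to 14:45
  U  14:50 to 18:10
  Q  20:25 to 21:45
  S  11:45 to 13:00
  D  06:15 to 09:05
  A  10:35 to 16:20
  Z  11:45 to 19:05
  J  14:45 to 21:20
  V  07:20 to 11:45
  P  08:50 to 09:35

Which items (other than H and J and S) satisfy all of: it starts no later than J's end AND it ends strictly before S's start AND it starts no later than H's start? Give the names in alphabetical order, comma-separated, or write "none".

Conditions: its start is no later than J's end (X.start <= 21:20) AND its end is strictly before S's start (X.end < 11:45) AND its start is no later than H's start (X.start <= 10:55).
A: start 10:35 <= 21:20? ✓; end 16:20 < 11:45? ✗; start 10:35 <= 10:55? ✓ → no.
C: start 12:20 <= 21:20? ✓; end 14:45 < 11:45? ✗; start 12:20 <= 10:55? ✗ → no.
D: start 06:15 <= 21:20? ✓; end 09:05 < 11:45? ✓; start 06:15 <= 10:55? ✓ → yes.
E: start 09:10 <= 21:20? ✓; end 14:05 < 11:45? ✗; start 09:10 <= 10:55? ✓ → no.
L: start 19:25 <= 21:20? ✓; end 20:25 < 11:45? ✗; start 19:25 <= 10:55? ✗ → no.
P: start 08:50 <= 21:20? ✓; end 09:35 < 11:45? ✓; start 08:50 <= 10:55? ✓ → yes.
Q: start 20:25 <= 21:20? ✓; end 21:45 < 11:45? ✗; start 20:25 <= 10:55? ✗ → no.
R: start 19:40 <= 21:20? ✓; end 22:15 < 11:45? ✗; start 19:40 <= 10:55? ✗ → no.
U: start 14:50 <= 21:20? ✓; end 18:10 < 11:45? ✗; start 14:50 <= 10:55? ✗ → no.
V: start 07:20 <= 21:20? ✓; end 11:45 < 11:45? ✗; start 07:20 <= 10:55? ✓ → no.
Z: start 11:45 <= 21:20? ✓; end 19:05 < 11:45? ✗; start 11:45 <= 10:55? ✗ → no.
Result: D, P.

D, P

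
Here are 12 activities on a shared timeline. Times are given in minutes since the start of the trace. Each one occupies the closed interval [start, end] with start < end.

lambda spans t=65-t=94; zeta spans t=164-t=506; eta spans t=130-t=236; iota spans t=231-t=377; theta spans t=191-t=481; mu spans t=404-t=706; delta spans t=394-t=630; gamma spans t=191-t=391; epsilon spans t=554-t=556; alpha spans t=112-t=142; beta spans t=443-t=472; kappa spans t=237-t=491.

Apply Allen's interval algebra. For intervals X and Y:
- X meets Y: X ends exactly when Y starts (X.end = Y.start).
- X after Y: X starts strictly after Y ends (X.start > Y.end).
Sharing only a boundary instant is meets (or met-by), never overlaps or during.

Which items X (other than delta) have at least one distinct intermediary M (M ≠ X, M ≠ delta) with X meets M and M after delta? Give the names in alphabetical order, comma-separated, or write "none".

none

Target delta = [t=394, t=630].
Intermediaries M with M after delta: none.
Union: none.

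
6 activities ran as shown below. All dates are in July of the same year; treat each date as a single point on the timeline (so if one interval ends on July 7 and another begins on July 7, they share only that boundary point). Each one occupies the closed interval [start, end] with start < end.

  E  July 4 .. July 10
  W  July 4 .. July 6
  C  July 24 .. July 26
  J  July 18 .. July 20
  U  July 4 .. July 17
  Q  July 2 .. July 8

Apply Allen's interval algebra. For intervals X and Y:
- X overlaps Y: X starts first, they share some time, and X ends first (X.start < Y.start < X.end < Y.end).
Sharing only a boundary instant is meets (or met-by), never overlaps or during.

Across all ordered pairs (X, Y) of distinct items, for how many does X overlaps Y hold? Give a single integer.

2

Checking all 30 ordered pairs for relation 'overlaps'; matching pairs in alphabetical order:
(Q, E): Q overlaps E ✓
(Q, U): Q overlaps U ✓
Count: 2.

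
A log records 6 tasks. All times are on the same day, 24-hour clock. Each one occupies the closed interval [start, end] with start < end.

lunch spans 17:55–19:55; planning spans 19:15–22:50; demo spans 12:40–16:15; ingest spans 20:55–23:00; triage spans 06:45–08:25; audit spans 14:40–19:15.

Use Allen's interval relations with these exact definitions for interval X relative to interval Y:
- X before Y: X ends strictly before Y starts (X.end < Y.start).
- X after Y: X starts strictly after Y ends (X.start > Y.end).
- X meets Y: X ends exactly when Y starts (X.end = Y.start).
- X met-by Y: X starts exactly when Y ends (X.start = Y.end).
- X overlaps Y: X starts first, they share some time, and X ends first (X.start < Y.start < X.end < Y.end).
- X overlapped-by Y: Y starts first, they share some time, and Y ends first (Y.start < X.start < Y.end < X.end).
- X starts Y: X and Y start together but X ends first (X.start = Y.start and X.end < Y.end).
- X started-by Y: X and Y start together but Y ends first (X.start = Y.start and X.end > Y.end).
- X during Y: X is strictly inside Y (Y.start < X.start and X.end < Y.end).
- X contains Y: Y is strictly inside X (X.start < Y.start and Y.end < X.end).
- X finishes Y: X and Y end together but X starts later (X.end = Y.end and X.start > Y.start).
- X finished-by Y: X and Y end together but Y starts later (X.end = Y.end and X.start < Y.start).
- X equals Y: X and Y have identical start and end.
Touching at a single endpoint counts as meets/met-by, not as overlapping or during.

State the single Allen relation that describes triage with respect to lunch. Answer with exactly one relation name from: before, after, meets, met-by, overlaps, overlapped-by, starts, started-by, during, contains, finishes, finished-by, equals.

triage = [06:45, 08:25]; lunch = [17:55, 19:55].
Compare endpoints: triage.start < lunch.start, triage.start < lunch.end, triage.end < lunch.start, triage.end < lunch.end.
That pattern is 'before'.

before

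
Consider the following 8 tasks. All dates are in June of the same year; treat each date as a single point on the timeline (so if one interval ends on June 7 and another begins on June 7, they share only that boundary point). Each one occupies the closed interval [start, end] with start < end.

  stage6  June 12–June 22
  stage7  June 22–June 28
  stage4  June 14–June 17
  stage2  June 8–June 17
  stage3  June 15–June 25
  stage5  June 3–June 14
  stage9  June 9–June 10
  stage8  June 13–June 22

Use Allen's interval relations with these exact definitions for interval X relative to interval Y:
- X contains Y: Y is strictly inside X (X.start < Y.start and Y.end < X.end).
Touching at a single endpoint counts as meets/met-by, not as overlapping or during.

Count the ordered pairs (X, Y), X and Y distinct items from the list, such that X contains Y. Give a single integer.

Checking all 56 ordered pairs for relation 'contains'; matching pairs in alphabetical order:
(stage2, stage9): stage2 contains stage9 ✓
(stage5, stage9): stage5 contains stage9 ✓
(stage6, stage4): stage6 contains stage4 ✓
(stage8, stage4): stage8 contains stage4 ✓
Count: 4.

4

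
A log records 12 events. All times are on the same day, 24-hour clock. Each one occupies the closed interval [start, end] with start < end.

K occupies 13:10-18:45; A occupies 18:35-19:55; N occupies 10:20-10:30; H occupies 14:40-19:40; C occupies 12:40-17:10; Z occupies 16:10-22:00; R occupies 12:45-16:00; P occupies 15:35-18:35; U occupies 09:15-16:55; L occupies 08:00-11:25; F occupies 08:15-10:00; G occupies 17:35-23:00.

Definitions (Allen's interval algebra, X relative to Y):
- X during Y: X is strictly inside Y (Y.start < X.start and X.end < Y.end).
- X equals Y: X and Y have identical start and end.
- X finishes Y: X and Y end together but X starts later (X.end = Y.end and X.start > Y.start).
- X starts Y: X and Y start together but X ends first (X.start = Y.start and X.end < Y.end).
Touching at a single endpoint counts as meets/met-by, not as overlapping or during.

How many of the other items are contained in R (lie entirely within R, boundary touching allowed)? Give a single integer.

Target R = [12:45, 16:00].
A [18:35, 19:55] → after → no.
C [12:40, 17:10] → contains → no.
F [08:15, 10:00] → before → no.
G [17:35, 23:00] → after → no.
H [14:40, 19:40] → overlapped-by → no.
K [13:10, 18:45] → overlapped-by → no.
L [08:00, 11:25] → before → no.
N [10:20, 10:30] → before → no.
P [15:35, 18:35] → overlapped-by → no.
U [09:15, 16:55] → contains → no.
Z [16:10, 22:00] → after → no.
Total: 0.

0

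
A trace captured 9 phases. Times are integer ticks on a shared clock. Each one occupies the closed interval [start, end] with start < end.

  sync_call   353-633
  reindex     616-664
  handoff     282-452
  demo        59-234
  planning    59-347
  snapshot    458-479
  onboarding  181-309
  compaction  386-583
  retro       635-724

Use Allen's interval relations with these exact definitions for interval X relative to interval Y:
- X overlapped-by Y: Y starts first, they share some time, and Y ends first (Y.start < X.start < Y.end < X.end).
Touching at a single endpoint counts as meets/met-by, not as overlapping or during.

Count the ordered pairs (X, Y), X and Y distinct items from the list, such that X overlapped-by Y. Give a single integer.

7

Checking all 72 ordered pairs for relation 'overlapped-by'; matching pairs in alphabetical order:
(compaction, handoff): compaction overlapped-by handoff ✓
(handoff, onboarding): handoff overlapped-by onboarding ✓
(handoff, planning): handoff overlapped-by planning ✓
(onboarding, demo): onboarding overlapped-by demo ✓
(reindex, sync_call): reindex overlapped-by sync_call ✓
(retro, reindex): retro overlapped-by reindex ✓
(sync_call, handoff): sync_call overlapped-by handoff ✓
Count: 7.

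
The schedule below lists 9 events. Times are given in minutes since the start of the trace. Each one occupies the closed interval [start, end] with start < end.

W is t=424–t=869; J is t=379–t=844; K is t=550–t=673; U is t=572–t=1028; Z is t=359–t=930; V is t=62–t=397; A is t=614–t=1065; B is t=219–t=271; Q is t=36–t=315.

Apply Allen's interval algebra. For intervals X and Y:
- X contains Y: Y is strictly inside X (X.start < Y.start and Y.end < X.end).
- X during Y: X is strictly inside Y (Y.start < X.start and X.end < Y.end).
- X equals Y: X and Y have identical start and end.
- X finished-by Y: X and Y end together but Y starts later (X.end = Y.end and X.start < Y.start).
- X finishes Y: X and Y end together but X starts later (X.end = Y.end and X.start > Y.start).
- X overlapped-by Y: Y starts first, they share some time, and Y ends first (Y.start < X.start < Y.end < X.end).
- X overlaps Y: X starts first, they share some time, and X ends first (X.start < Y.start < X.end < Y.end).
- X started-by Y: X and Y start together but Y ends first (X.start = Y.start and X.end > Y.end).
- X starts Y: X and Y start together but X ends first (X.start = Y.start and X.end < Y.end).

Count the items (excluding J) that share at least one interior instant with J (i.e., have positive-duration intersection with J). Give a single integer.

Target J = [t=379, t=844].
A [t=614, t=1065] → overlapped-by → counts.
B [t=219, t=271] → before → no.
K [t=550, t=673] → during → counts.
Q [t=36, t=315] → before → no.
U [t=572, t=1028] → overlapped-by → counts.
V [t=62, t=397] → overlaps → counts.
W [t=424, t=869] → overlapped-by → counts.
Z [t=359, t=930] → contains → counts.
Total: 6.

6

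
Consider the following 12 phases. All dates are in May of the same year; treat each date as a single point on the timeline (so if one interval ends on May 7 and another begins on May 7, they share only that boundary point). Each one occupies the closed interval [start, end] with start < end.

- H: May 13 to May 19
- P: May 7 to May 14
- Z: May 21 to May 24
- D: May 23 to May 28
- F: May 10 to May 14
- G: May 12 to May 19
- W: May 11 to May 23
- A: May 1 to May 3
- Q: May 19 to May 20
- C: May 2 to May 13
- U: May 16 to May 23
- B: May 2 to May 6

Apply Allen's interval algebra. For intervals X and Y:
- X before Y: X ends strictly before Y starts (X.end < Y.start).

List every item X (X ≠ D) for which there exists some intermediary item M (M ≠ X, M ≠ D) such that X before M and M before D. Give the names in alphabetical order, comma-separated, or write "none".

A, B, C, F, P

Target D = [May 23, May 28].
Intermediaries M with M before D: A, B, C, F, G, H, P, Q.
Via A — items with X before A: none.
Via B — items with X before B: none.
Via C — items with X before C: none.
Via F — items with X before F: A, B.
Via G — items with X before G: A, B.
Via H — items with X before H: A, B.
Via P — items with X before P: A, B.
Via Q — items with X before Q: A, B, C, F, P.
Union: A, B, C, F, P.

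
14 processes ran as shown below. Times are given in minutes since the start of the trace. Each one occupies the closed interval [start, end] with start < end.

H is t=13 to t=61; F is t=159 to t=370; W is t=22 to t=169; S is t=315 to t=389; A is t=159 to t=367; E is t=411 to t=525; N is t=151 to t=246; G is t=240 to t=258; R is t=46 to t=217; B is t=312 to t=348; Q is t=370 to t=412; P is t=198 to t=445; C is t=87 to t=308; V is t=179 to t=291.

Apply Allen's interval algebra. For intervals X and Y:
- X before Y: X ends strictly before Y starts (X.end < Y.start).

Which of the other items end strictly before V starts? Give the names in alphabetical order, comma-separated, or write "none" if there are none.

H, W

Target V = [t=179, t=291].
A [t=159, t=367] → contains → no.
B [t=312, t=348] → after → no.
C [t=87, t=308] → contains → no.
E [t=411, t=525] → after → no.
F [t=159, t=370] → contains → no.
G [t=240, t=258] → during → no.
H [t=13, t=61] → before → yes.
N [t=151, t=246] → overlaps → no.
P [t=198, t=445] → overlapped-by → no.
Q [t=370, t=412] → after → no.
R [t=46, t=217] → overlaps → no.
S [t=315, t=389] → after → no.
W [t=22, t=169] → before → yes.
Result: H, W.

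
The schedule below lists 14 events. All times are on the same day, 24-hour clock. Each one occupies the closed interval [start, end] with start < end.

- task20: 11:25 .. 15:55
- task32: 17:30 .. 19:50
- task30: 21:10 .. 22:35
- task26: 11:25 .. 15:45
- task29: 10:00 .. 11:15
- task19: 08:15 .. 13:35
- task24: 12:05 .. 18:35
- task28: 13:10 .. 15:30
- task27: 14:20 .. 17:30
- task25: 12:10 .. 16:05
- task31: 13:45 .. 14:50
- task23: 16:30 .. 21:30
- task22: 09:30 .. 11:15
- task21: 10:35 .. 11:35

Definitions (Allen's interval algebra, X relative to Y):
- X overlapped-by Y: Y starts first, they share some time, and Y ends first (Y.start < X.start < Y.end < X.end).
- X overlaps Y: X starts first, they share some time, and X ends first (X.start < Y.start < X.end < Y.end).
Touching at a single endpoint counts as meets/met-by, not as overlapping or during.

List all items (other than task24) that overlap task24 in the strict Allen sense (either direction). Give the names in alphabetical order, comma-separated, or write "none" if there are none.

task19, task20, task23, task26, task32

Target task24 = [12:05, 18:35].
task19 [08:15, 13:35] → overlaps → yes.
task20 [11:25, 15:55] → overlaps → yes.
task21 [10:35, 11:35] → before → no.
task22 [09:30, 11:15] → before → no.
task23 [16:30, 21:30] → overlapped-by → yes.
task25 [12:10, 16:05] → during → no.
task26 [11:25, 15:45] → overlaps → yes.
task27 [14:20, 17:30] → during → no.
task28 [13:10, 15:30] → during → no.
task29 [10:00, 11:15] → before → no.
task30 [21:10, 22:35] → after → no.
task31 [13:45, 14:50] → during → no.
task32 [17:30, 19:50] → overlapped-by → yes.
Result: task19, task20, task23, task26, task32.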